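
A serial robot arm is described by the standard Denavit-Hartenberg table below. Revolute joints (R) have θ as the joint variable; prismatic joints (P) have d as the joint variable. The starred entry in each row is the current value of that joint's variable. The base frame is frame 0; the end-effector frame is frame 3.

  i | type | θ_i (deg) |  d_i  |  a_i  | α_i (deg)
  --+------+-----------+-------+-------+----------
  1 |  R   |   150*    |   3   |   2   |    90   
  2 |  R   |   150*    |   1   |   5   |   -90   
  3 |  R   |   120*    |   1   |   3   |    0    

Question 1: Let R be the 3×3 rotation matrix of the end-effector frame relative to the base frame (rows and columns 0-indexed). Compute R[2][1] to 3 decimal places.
End-effector y-axis (col 1 of R) = (-0.3995,0.8080,-0.4330)
R[2][1] = -0.4330

-0.433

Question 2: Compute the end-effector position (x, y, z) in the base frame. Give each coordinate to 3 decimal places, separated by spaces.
after link 1: o_1 = (-1.7321, 1.0000, 3.0000)
after link 2: o_2 = (2.5179, -0.2990, 5.5000)
after link 3: o_3 = (0.5269, -2.1495, 3.8840)

0.527 -2.150 3.884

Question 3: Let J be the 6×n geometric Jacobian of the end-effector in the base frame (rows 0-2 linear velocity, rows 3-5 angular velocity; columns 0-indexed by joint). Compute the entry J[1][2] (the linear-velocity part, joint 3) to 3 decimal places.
axis z_2 = (0.4330,-0.2500,-0.8660); lever o_n−o_2 = (-1.9910,-1.8505,-1.6160)
cross product → J_v[:, 2] = (-1.1986,2.4240,-1.2990)
J_ω[:, 2] = z_2
entry J[1][2] = 2.4240

2.424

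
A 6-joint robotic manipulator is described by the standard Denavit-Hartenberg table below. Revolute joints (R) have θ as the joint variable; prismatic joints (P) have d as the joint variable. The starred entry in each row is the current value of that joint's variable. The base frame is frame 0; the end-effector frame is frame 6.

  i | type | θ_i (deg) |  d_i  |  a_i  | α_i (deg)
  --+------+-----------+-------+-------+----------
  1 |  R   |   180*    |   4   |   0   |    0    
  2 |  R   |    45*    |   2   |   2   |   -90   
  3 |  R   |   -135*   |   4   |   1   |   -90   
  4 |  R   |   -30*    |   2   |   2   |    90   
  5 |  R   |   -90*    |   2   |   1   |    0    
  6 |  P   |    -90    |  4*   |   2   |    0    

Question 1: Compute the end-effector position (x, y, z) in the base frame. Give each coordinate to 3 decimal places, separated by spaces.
after link 1: o_1 = (0.0000, 0.0000, 4.0000)
after link 2: o_2 = (-1.4142, -1.4142, 6.0000)
after link 3: o_3 = (1.9142, -3.7426, 6.7071)
after link 4: o_4 = (2.4873, -4.5837, 9.3461)
after link 5: o_5 = (3.7121, -5.8085, 7.9319)
after link 6: o_6 = (3.5884, -9.4169, 5.2929)

3.588 -9.417 5.293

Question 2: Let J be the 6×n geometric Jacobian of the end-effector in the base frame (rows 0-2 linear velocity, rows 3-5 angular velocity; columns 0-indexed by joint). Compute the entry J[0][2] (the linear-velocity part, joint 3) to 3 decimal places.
0.500

axis z_2 = (0.7071,-0.7071,0.0000); lever o_n−o_2 = (5.0027,-8.0027,-0.7071)
cross product → J_v[:, 2] = (0.5000,0.5000,-2.1213)
J_ω[:, 2] = z_2
entry J[0][2] = 0.5000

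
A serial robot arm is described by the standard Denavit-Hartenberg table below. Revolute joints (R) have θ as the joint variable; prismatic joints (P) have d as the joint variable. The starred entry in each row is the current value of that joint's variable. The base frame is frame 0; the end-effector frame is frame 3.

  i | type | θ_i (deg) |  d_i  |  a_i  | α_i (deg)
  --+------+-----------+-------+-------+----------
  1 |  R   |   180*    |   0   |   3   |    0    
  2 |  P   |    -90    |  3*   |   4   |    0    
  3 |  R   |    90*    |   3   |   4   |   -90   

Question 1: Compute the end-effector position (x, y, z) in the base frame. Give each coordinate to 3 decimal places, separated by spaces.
-7.000 4.000 6.000

after link 1: o_1 = (-3.0000, 0.0000, 0.0000)
after link 2: o_2 = (-3.0000, 4.0000, 3.0000)
after link 3: o_3 = (-7.0000, 4.0000, 6.0000)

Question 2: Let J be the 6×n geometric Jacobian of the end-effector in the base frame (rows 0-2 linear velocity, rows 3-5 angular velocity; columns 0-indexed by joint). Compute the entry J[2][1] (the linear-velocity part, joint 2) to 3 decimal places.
prismatic axis z_1 = (0.0000,0.0000,1.0000)
J_v[:, 1] = z_1; J_ω[:, 1] = (0,0,0)
entry J[2][1] = 1.0000

1.000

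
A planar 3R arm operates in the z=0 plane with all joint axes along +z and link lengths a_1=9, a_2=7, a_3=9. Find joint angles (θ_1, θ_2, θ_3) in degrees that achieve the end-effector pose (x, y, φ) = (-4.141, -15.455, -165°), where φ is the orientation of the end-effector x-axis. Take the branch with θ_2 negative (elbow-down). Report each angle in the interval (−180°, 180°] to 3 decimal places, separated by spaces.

-45.001 -59.997 -60.002

wrist centre = target − a_3·(cos φ, sin φ) = (4.5523, -13.1256)
cos θ_2 = (193.0059−9²−7²)/(2·9·7) = 0.5000; θ_2 = -59.9969° (elbow-down)
β = atan2(-13.1256,4.5523) = -70.8720°; ψ = atan2(-6.0620,12.5003) = -25.8709°
θ_1 = β − ψ = -45.0011°
θ_3 = φ − θ_1 − θ_2 = -60.0019° (wrapped to (-180°,180°])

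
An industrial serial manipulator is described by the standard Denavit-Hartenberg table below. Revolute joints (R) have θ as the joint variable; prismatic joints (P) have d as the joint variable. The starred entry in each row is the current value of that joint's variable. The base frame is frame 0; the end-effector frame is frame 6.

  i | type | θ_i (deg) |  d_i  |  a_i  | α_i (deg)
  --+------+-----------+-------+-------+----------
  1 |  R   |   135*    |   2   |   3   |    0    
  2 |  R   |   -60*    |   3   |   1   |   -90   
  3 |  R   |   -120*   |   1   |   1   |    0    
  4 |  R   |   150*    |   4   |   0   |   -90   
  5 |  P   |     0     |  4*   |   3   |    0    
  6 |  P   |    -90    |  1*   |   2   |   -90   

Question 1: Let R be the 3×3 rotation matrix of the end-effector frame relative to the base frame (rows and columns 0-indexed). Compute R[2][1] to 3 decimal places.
End-effector y-axis (col 1 of R) = (0.1294,0.4830,0.8660)
R[2][1] = 0.8660

0.866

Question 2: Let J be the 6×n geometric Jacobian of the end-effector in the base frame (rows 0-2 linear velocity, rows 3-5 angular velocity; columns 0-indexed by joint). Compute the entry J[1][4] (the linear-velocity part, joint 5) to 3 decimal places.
prismatic axis z_4 = (-0.1294,-0.4830,-0.8660)
J_v[:, 4] = z_4; J_ω[:, 4] = (0,0,0)
entry J[1][4] = -0.4830

-0.483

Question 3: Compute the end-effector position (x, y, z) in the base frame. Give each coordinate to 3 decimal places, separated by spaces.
after link 1: o_1 = (-2.1213, 2.1213, 2.0000)
after link 2: o_2 = (-1.8625, 3.0872, 5.0000)
after link 3: o_3 = (-2.9578, 2.8631, 5.8660)
after link 4: o_4 = (-6.8215, 3.8984, 5.8660)
after link 5: o_5 = (-6.6667, 4.4761, 0.9019)
after link 6: o_6 = (-8.7280, 4.5108, 0.0359)

-8.728 4.511 0.036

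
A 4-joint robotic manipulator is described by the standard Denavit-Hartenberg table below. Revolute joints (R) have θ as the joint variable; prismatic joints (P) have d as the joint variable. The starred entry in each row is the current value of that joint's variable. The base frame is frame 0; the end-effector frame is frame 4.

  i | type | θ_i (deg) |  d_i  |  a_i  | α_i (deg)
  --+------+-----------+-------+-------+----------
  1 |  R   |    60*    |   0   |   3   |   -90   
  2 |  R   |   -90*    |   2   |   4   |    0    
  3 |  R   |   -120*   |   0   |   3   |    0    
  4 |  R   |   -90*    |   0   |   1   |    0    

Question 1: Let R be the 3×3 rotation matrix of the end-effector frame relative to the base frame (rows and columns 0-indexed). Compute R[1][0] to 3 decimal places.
End-effector x-axis (col 0 of R) = (0.2500,0.4330,-0.8660)
R[1][0] = 0.4330

0.433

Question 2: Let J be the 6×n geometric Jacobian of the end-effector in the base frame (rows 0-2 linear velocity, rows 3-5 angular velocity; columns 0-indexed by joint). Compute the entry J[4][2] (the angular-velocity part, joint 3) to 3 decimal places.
0.500

axis z_2 = (-0.8660,0.5000,0.0000); lever o_n−o_2 = (-1.0490,-1.8170,-2.3660)
cross product → J_v[:, 2] = (-1.1830,-2.0490,2.0981)
J_ω[:, 2] = z_2
entry J[4][2] = 0.5000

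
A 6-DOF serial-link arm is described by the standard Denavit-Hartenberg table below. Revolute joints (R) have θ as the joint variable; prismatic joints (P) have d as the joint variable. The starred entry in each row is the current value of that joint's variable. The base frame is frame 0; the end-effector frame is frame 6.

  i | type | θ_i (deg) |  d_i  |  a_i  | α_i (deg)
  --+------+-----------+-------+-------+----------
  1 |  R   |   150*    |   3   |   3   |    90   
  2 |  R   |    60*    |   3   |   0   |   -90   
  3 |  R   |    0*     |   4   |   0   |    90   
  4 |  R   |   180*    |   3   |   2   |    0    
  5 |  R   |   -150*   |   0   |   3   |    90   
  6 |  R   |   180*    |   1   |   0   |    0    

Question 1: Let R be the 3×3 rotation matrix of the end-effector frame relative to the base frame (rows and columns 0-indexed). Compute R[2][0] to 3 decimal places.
-1.000

End-effector x-axis (col 0 of R) = (0.0000,0.0000,-1.0000)
R[2][0] = -1.0000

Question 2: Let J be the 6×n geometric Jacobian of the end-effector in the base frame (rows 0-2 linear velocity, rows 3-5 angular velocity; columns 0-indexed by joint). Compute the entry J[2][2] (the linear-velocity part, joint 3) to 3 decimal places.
axis z_2 = (0.7500,-0.4330,0.5000); lever o_n−o_2 = (4.5000,0.8660,3.2679)
cross product → J_v[:, 2] = (-1.8481,-0.2010,2.5981)
J_ω[:, 2] = z_2
entry J[2][2] = 2.5981

2.598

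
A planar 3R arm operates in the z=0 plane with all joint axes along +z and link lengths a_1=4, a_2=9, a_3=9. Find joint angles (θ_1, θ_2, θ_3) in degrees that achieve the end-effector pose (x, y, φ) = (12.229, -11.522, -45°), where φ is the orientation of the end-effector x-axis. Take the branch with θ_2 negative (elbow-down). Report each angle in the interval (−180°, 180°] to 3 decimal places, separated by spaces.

wrist centre = target − a_3·(cos φ, sin φ) = (5.8650, -5.1580)
cos θ_2 = (61.0040−4²−9²)/(2·4·9) = -0.4999; θ_2 = -119.9963° (elbow-down)
β = atan2(-5.1580,5.8650) = -41.3302°; ψ = atan2(-7.7945,-0.4995) = -93.6667°
θ_1 = β − ψ = 52.3365°
θ_3 = φ − θ_1 − θ_2 = 22.6598° (wrapped to (-180°,180°])

52.336 -119.996 22.660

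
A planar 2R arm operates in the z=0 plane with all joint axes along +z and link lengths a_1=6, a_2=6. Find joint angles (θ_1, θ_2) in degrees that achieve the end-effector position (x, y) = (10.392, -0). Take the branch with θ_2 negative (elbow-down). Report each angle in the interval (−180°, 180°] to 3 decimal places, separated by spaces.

30.003 -60.006

cos θ_2 = (107.9937−6²−6²)/(2·6·6) = 0.4999; θ_2 = -60.0058° (elbow-down)
β = atan2(-0.0000,10.3920) = -0.0000°; ψ = atan2(-5.1965,8.9995) = -30.0029°
θ_1 = β − ψ = 30.0029°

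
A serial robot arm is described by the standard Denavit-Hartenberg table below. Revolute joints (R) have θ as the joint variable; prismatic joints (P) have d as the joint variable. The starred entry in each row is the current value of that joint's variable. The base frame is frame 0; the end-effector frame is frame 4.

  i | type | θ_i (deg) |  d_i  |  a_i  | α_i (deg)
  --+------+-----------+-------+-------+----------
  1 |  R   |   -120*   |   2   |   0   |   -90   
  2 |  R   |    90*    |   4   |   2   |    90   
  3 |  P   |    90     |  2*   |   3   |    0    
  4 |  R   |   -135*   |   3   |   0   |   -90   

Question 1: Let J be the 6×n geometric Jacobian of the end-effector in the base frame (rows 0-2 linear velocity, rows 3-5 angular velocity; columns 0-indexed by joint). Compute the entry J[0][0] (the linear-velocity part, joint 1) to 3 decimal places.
axis z_0 = ẑ; lever o_n−o_0 = (3.5622,-7.8301,0.0000)
cross product → J_v[:, 0] = (7.8301,3.5622,-0.0000)
J_ω[:, 0] = z_0
entry J[0][0] = 7.8301

7.830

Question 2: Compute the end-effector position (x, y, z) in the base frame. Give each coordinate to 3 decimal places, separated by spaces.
3.562 -7.830 0.000

after link 1: o_1 = (0.0000, 0.0000, 2.0000)
after link 2: o_2 = (3.4641, -2.0000, 0.0000)
after link 3: o_3 = (5.0622, -5.2321, 0.0000)
after link 4: o_4 = (3.5622, -7.8301, 0.0000)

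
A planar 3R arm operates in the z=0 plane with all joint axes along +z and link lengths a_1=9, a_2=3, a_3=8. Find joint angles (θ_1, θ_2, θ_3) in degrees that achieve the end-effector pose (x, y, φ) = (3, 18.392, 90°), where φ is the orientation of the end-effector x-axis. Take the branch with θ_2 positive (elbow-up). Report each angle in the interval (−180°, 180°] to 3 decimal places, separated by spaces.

wrist centre = target − a_3·(cos φ, sin φ) = (3.0000, 10.3920)
cos θ_2 = (116.9937−9²−3²)/(2·9·3) = 0.4999; θ_2 = 60.0078° (elbow-up)
β = atan2(10.3920,3.0000) = 73.8974°; ψ = atan2(2.5983,10.4996) = 13.8994°
θ_1 = β − ψ = 59.9981°
θ_3 = φ − θ_1 − θ_2 = -30.0058° (wrapped to (-180°,180°])

59.998 60.008 -30.006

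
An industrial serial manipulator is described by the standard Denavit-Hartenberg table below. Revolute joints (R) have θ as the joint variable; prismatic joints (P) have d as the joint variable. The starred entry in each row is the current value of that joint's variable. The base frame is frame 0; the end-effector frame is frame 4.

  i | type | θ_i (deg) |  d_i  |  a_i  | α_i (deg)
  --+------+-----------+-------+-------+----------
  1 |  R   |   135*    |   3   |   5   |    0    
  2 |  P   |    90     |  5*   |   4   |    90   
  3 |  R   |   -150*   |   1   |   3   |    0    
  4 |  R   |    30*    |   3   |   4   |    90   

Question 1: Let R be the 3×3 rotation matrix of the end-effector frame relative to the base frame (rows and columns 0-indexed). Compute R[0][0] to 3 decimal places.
0.354

End-effector x-axis (col 0 of R) = (0.3536,0.3536,-0.8660)
R[0][0] = 0.3536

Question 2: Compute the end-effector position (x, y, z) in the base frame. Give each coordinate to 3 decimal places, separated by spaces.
after link 1: o_1 = (-3.5355, 3.5355, 3.0000)
after link 2: o_2 = (-6.3640, 0.7071, 8.0000)
after link 3: o_3 = (-5.2340, 3.2513, 6.5000)
after link 4: o_4 = (-5.9411, 6.7869, 3.0359)

-5.941 6.787 3.036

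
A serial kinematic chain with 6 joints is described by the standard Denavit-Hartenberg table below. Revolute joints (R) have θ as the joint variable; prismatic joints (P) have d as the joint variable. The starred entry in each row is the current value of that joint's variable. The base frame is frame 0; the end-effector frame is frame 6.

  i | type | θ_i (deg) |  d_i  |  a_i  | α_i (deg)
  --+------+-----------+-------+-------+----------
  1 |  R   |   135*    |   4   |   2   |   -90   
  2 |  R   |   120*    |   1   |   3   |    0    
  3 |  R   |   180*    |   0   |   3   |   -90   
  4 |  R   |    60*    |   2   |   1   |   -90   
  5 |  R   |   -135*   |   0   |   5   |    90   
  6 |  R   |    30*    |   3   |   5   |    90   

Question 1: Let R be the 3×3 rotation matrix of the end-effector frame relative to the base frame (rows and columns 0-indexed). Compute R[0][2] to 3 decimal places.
-0.942

End-effector z-axis (col 2 of R) = (-0.9419,-0.1035,0.3196)
R[0][2] = -0.9419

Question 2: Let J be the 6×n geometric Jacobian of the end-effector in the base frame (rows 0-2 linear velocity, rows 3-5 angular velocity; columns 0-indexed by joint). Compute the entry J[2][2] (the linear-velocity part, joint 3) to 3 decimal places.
axis z_2 = (-0.7071,-0.7071,0.0000); lever o_n−o_2 = (-6.7393,-0.9464,-5.8573)
cross product → J_v[:, 2] = (4.1417,-4.1417,-4.0962)
J_ω[:, 2] = z_2
entry J[2][2] = -4.0962

-4.096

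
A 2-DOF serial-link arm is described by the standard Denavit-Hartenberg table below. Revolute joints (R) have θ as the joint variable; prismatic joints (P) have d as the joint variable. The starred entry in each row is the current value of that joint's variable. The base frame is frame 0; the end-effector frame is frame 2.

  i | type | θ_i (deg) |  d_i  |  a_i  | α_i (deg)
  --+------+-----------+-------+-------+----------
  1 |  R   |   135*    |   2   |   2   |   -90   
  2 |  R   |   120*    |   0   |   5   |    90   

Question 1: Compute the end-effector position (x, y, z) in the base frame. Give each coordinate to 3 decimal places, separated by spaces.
0.354 -0.354 -2.330

after link 1: o_1 = (-1.4142, 1.4142, 2.0000)
after link 2: o_2 = (0.3536, -0.3536, -2.3301)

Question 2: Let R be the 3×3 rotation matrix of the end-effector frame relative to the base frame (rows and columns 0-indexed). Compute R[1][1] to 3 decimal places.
-0.707

End-effector y-axis (col 1 of R) = (-0.7071,-0.7071,0.0000)
R[1][1] = -0.7071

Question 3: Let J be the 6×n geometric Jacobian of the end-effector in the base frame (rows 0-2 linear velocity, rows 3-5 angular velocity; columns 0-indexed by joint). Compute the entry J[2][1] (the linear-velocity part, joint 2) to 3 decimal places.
2.500

axis z_1 = (-0.7071,-0.7071,0.0000); lever o_n−o_1 = (1.7678,-1.7678,-4.3301)
cross product → J_v[:, 1] = (3.0619,-3.0619,2.5000)
J_ω[:, 1] = z_1
entry J[2][1] = 2.5000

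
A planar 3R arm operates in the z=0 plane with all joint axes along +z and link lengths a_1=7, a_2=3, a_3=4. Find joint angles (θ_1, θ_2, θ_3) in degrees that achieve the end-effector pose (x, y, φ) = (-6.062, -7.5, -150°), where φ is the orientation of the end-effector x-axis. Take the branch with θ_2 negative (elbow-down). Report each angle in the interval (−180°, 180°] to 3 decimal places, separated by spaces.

-89.999 -120.001 60.000

wrist centre = target − a_3·(cos φ, sin φ) = (-2.5979, -5.5000)
cos θ_2 = (36.9991−7²−3²)/(2·7·3) = -0.5000; θ_2 = -120.0015° (elbow-down)
β = atan2(-5.5000,-2.5979) = -115.2835°; ψ = atan2(-2.5980,5.4999) = -25.2849°
θ_1 = β − ψ = -89.9985°
θ_3 = φ − θ_1 − θ_2 = 60.0000° (wrapped to (-180°,180°])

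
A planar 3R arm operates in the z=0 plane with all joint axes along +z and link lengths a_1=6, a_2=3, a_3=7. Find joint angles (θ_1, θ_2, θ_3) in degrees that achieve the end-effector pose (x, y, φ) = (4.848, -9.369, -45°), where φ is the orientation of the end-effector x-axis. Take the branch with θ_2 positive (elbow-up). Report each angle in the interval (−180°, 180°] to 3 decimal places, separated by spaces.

-119.992 135.009 -60.017

wrist centre = target − a_3·(cos φ, sin φ) = (-0.1017, -4.4193)
cos θ_2 = (19.5401−6²−3²)/(2·6·3) = -0.7072; θ_2 = 135.0090° (elbow-up)
β = atan2(-4.4193,-0.1017) = -91.3189°; ψ = atan2(2.1210,3.8783) = 28.6733°
θ_1 = β − ψ = -119.9923°
θ_3 = φ − θ_1 − θ_2 = -60.0168° (wrapped to (-180°,180°])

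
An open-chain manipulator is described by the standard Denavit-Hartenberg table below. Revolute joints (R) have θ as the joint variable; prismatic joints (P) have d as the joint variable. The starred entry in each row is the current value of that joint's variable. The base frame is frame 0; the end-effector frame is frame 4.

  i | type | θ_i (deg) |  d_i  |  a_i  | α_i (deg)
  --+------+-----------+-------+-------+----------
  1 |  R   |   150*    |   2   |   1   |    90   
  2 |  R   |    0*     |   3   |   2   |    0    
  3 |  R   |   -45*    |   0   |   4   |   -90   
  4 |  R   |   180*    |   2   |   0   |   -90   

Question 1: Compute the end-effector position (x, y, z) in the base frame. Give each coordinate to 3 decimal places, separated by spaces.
-4.772 6.219 0.586

after link 1: o_1 = (-0.8660, 0.5000, 2.0000)
after link 2: o_2 = (-1.0981, 4.0981, 2.0000)
after link 3: o_3 = (-3.5476, 5.5123, -0.8284)
after link 4: o_4 = (-4.7723, 6.2194, 0.5858)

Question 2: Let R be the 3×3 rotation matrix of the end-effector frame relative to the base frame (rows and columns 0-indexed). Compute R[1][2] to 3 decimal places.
0.866

End-effector z-axis (col 2 of R) = (0.5000,0.8660,0.0000)
R[1][2] = 0.8660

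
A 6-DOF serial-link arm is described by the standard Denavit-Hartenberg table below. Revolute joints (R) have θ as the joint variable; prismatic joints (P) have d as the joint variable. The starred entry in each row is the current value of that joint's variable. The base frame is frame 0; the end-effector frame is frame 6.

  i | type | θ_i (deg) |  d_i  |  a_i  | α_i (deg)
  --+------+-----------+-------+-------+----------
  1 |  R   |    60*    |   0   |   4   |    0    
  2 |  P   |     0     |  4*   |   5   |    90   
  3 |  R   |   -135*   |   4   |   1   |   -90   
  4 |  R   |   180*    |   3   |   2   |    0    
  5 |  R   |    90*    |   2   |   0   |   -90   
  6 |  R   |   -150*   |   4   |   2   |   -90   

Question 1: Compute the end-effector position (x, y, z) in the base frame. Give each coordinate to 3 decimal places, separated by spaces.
7.525 8.497 -2.364

after link 1: o_1 = (2.0000, 3.4641, 0.0000)
after link 2: o_2 = (4.5000, 7.7942, 4.0000)
after link 3: o_3 = (7.6105, 5.1819, 3.2929)
after link 4: o_4 = (9.3783, 8.2437, 2.5858)
after link 5: o_5 = (10.0854, 9.4685, 1.1716)
after link 6: o_6 = (7.5248, 8.4974, -2.3640)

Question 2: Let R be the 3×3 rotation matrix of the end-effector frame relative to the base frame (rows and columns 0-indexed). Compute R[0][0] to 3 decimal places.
End-effector x-axis (col 0 of R) = (-0.5732,0.7392,-0.3536)
R[0][0] = -0.5732

-0.573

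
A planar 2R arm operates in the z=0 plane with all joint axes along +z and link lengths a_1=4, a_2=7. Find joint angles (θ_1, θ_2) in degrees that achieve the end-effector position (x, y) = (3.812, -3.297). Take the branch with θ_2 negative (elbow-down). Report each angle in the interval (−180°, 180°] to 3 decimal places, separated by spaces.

cos θ_2 = (25.4016−4²−7²)/(2·4·7) = -0.7071; θ_2 = -135.0007° (elbow-down)
β = atan2(-3.2970,3.8120) = -40.8565°; ψ = atan2(-4.9497,-0.9498) = -100.8626°
θ_1 = β − ψ = 60.0060°

60.006 -135.001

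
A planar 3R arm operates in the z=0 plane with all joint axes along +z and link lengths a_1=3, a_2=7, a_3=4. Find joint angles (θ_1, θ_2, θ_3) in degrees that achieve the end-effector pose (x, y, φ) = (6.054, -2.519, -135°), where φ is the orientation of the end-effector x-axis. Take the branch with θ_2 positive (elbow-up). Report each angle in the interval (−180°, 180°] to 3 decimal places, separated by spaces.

wrist centre = target − a_3·(cos φ, sin φ) = (8.8824, 0.3094)
cos θ_2 = (78.9933−3²−7²)/(2·3·7) = 0.4998; θ_2 = 60.0106° (elbow-up)
β = atan2(0.3094,8.8824) = 1.9951°; ψ = atan2(6.0628,6.4989) = 43.0119°
θ_1 = β − ψ = -41.0168°
θ_3 = φ − θ_1 − θ_2 = -153.9939° (wrapped to (-180°,180°])

-41.017 60.011 -153.994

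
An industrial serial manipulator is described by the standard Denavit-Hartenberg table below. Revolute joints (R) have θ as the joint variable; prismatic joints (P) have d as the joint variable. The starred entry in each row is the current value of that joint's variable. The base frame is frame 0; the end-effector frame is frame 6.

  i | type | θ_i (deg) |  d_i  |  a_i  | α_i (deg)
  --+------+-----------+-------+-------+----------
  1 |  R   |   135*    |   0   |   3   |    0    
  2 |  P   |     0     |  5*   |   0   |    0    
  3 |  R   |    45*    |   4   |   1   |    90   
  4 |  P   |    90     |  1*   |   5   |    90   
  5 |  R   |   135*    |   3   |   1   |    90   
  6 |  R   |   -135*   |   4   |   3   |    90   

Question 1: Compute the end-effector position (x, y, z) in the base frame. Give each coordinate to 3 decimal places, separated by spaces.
after link 1: o_1 = (-2.1213, 2.1213, 0.0000)
after link 2: o_2 = (-2.1213, 2.1213, 5.0000)
after link 3: o_3 = (-3.1213, 2.1213, 9.0000)
after link 4: o_4 = (-3.1213, 3.1213, 14.0000)
after link 5: o_5 = (-6.1213, 3.8284, 13.2929)
after link 6: o_6 = (-4.0000, 5.1569, 17.6213)

-4.000 5.157 17.621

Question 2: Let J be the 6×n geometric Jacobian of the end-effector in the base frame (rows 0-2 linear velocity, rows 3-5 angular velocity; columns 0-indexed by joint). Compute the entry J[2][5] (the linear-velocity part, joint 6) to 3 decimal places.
-1.500

axis z_5 = (0.0000,0.7071,0.7071); lever o_n−o_5 = (2.1213,1.3284,4.3284)
cross product → J_v[:, 5] = (2.1213,1.5000,-1.5000)
J_ω[:, 5] = z_5
entry J[2][5] = -1.5000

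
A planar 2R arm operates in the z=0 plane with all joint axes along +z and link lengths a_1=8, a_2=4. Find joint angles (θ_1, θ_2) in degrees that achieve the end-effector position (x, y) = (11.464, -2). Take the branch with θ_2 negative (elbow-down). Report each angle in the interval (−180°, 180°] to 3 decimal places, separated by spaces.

0.001 -30.004

cos θ_2 = (135.4233−8²−4²)/(2·8·4) = 0.8660; θ_2 = -30.0042° (elbow-down)
β = atan2(-2.0000,11.4640) = -9.8962°; ψ = atan2(-2.0003,11.4640) = -9.8974°
θ_1 = β − ψ = 0.0013°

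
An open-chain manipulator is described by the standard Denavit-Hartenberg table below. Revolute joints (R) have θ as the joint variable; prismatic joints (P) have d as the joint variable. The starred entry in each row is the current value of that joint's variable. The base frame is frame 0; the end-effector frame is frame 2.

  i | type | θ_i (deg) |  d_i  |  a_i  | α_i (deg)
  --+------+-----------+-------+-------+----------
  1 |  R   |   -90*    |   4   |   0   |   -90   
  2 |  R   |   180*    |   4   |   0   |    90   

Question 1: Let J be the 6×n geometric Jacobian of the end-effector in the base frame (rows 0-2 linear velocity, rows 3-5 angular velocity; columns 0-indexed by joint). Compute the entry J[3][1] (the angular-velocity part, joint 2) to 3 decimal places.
axis z_1 = (1.0000,0.0000,0.0000); lever o_n−o_1 = (4.0000,0.0000,0.0000)
cross product → J_v[:, 1] = (-0.0000,0.0000,0.0000)
J_ω[:, 1] = z_1
entry J[3][1] = 1.0000

1.000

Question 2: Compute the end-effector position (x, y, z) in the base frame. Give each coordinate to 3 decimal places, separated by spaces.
after link 1: o_1 = (0.0000, 0.0000, 4.0000)
after link 2: o_2 = (4.0000, 0.0000, 4.0000)

4.000 0.000 4.000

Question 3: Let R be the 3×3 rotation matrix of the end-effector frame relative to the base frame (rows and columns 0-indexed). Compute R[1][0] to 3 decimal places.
1.000

End-effector x-axis (col 0 of R) = (-0.0000,1.0000,-0.0000)
R[1][0] = 1.0000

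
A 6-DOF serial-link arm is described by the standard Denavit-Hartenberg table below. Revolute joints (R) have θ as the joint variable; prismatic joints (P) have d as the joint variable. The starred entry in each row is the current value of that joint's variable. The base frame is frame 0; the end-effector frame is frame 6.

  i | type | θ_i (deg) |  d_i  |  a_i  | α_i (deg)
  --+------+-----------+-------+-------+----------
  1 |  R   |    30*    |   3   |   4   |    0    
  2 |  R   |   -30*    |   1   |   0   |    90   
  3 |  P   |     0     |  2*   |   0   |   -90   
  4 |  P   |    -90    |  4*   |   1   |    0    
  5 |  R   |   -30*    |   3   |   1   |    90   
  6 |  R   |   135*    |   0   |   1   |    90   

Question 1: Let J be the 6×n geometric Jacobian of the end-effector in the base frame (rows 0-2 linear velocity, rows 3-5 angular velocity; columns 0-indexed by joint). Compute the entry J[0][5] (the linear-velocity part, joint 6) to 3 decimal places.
axis z_5 = (-0.8660,0.5000,0.0000); lever o_n−o_5 = (0.3536,0.6124,0.7071)
cross product → J_v[:, 5] = (0.3536,0.6124,-0.7071)
J_ω[:, 5] = z_5
entry J[0][5] = 0.3536

0.354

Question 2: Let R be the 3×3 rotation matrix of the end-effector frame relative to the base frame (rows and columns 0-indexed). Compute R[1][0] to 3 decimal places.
0.612

End-effector x-axis (col 0 of R) = (0.3536,0.6124,0.7071)
R[1][0] = 0.6124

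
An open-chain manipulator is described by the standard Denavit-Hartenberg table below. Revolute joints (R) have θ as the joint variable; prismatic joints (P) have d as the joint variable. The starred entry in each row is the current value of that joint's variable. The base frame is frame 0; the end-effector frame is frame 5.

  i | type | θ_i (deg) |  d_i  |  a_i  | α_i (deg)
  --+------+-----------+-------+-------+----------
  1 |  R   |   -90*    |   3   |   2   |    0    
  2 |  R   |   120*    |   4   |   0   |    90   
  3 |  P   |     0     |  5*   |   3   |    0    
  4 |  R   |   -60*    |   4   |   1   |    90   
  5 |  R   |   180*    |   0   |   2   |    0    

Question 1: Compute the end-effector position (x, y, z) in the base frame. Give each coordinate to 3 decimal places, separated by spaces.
after link 1: o_1 = (0.0000, -2.0000, 3.0000)
after link 2: o_2 = (0.0000, -2.0000, 7.0000)
after link 3: o_3 = (5.0981, -4.8301, 7.0000)
after link 4: o_4 = (7.5311, -8.0442, 6.1340)
after link 5: o_5 = (6.6651, -8.5442, 7.8660)

6.665 -8.544 7.866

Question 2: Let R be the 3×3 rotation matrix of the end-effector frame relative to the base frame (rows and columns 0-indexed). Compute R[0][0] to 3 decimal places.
End-effector x-axis (col 0 of R) = (-0.4330,-0.2500,0.8660)
R[0][0] = -0.4330

-0.433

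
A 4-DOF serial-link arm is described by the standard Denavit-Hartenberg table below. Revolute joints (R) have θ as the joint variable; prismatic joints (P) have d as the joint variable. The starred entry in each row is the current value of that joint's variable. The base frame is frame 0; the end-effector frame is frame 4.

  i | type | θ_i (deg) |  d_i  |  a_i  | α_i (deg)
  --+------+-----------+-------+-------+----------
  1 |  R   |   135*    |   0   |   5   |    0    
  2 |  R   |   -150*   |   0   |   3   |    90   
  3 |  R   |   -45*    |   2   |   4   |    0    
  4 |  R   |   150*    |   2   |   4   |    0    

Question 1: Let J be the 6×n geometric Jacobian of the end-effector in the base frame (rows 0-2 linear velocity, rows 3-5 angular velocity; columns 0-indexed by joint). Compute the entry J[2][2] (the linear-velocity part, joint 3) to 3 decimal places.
axis z_2 = (-0.2588,-0.9659,0.0000); lever o_n−o_2 = (0.6968,-4.3278,1.0353)
cross product → J_v[:, 2] = (-1.0000,0.2679,1.7932)
J_ω[:, 2] = z_2
entry J[2][2] = 1.7932

1.793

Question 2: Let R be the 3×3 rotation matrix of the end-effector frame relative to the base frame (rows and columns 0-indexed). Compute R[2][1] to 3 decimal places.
-0.259

End-effector y-axis (col 1 of R) = (-0.9330,0.2500,-0.2588)
R[2][1] = -0.2588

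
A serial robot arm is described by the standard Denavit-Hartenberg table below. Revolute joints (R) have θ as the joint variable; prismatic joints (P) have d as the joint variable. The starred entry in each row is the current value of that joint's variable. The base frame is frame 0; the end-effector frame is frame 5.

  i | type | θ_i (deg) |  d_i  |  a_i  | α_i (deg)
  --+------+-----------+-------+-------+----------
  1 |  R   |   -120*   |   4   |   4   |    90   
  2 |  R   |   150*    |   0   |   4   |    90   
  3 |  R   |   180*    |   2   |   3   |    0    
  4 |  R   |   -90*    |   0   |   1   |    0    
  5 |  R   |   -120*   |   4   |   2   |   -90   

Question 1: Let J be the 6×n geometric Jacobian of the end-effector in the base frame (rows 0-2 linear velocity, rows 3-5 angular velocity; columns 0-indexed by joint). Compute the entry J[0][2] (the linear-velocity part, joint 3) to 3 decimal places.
1.098

axis z_2 = (-0.2500,-0.4330,0.8660); lever o_n−o_2 = (-2.0490,-3.5490,4.5622)
cross product → J_v[:, 2] = (1.0981,-0.6340,-0.0000)
J_ω[:, 2] = z_2
entry J[0][2] = 1.0981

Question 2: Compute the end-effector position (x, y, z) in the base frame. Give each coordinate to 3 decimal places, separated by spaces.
after link 1: o_1 = (-2.0000, -3.4641, 4.0000)
after link 2: o_2 = (-0.2679, -0.4641, 6.0000)
after link 3: o_3 = (-2.0670, -3.5801, 6.2321)
after link 4: o_4 = (-2.9330, -3.0801, 6.2321)
after link 5: o_5 = (-2.3170, -4.0131, 10.5622)

-2.317 -4.013 10.562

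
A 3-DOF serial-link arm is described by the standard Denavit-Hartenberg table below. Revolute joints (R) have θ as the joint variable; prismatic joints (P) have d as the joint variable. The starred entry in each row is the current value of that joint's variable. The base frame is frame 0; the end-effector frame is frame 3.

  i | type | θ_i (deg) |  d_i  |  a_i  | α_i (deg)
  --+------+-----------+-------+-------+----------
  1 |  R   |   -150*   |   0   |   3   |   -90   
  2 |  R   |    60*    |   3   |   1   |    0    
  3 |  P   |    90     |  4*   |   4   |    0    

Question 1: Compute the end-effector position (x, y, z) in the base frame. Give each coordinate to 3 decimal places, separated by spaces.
after link 1: o_1 = (-2.5981, -1.5000, 0.0000)
after link 2: o_2 = (-1.5311, -4.3481, -0.8660)
after link 3: o_3 = (3.4689, -6.0801, -2.8660)

3.469 -6.080 -2.866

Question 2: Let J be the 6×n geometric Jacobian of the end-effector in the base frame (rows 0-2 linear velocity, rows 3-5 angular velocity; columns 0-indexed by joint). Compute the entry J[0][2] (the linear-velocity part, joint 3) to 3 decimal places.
prismatic axis z_2 = (0.5000,-0.8660,0.0000)
J_v[:, 2] = z_2; J_ω[:, 2] = (0,0,0)
entry J[0][2] = 0.5000

0.500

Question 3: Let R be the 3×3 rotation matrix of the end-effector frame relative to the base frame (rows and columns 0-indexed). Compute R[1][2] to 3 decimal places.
-0.866

End-effector z-axis (col 2 of R) = (0.5000,-0.8660,0.0000)
R[1][2] = -0.8660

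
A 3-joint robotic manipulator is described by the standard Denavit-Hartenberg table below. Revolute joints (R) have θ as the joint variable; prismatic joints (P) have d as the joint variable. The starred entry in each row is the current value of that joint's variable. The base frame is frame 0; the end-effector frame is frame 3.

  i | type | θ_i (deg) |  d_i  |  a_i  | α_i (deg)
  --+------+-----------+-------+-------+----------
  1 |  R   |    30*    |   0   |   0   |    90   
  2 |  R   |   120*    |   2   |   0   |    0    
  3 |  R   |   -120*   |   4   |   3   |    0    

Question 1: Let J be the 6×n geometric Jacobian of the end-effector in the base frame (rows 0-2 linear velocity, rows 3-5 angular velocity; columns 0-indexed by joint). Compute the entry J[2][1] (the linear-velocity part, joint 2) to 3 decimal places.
axis z_1 = (0.5000,-0.8660,0.0000); lever o_n−o_1 = (5.5981,-3.6962,0.0000)
cross product → J_v[:, 1] = (0.0000,0.0000,3.0000)
J_ω[:, 1] = z_1
entry J[2][1] = 3.0000

3.000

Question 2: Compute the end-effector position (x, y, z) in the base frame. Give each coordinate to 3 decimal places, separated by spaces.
after link 1: o_1 = (0.0000, 0.0000, 0.0000)
after link 2: o_2 = (1.0000, -1.7321, 0.0000)
after link 3: o_3 = (5.5981, -3.6962, 0.0000)

5.598 -3.696 0.000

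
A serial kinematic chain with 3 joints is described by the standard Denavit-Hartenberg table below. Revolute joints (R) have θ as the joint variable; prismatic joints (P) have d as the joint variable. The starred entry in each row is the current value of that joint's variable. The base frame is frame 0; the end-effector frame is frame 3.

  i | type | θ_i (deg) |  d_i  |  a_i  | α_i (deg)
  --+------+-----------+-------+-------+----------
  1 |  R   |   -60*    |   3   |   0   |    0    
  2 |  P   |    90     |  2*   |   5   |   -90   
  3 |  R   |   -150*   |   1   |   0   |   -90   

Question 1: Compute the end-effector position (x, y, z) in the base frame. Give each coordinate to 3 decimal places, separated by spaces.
after link 1: o_1 = (0.0000, 0.0000, 3.0000)
after link 2: o_2 = (4.3301, 2.5000, 5.0000)
after link 3: o_3 = (3.8301, 3.3660, 5.0000)

3.830 3.366 5.000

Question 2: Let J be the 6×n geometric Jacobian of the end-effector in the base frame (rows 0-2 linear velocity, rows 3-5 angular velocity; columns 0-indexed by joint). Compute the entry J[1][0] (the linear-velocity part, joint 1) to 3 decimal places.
3.830

axis z_0 = ẑ; lever o_n−o_0 = (3.8301,3.3660,5.0000)
cross product → J_v[:, 0] = (-3.3660,3.8301,0.0000)
J_ω[:, 0] = z_0
entry J[1][0] = 3.8301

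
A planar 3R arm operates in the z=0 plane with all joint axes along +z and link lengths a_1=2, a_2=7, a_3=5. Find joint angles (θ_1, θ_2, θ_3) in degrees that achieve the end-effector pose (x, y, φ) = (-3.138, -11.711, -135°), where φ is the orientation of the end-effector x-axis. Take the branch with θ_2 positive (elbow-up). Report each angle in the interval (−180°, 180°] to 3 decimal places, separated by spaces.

-135.007 60.009 -60.002

wrist centre = target − a_3·(cos φ, sin φ) = (0.3975, -8.1755)
cos θ_2 = (66.9963−2²−7²)/(2·2·7) = 0.4999; θ_2 = 60.0088° (elbow-up)
β = atan2(-8.1755,0.3975) = -87.2162°; ψ = atan2(6.0627,5.4991) = 47.7910°
θ_1 = β − ψ = -135.0072°
θ_3 = φ − θ_1 − θ_2 = -60.0016° (wrapped to (-180°,180°])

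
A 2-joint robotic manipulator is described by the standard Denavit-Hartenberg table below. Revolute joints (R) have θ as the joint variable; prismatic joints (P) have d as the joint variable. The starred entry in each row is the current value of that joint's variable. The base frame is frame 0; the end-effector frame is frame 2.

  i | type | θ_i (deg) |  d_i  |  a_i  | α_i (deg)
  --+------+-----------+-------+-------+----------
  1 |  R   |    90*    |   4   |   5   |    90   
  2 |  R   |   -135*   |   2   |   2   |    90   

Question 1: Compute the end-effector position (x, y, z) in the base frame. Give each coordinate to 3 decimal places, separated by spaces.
2.000 3.586 2.586

after link 1: o_1 = (0.0000, 5.0000, 4.0000)
after link 2: o_2 = (2.0000, 3.5858, 2.5858)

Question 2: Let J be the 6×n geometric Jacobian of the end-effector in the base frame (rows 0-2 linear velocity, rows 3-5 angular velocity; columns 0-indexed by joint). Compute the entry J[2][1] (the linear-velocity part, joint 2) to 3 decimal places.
axis z_1 = (1.0000,-0.0000,0.0000); lever o_n−o_1 = (2.0000,-1.4142,-1.4142)
cross product → J_v[:, 1] = (0.0000,1.4142,-1.4142)
J_ω[:, 1] = z_1
entry J[2][1] = -1.4142

-1.414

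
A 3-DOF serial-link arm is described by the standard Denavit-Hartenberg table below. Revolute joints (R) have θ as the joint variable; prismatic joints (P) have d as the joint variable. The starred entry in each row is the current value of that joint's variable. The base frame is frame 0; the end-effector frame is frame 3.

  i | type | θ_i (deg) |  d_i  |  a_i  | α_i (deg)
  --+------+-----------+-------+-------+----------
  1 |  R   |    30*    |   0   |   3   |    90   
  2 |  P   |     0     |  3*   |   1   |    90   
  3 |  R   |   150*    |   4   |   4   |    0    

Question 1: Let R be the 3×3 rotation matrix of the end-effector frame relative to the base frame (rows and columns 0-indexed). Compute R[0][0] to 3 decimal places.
End-effector x-axis (col 0 of R) = (-0.5000,-0.8660,0.0000)
R[0][0] = -0.5000

-0.500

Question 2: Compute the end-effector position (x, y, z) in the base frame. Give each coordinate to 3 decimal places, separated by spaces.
after link 1: o_1 = (2.5981, 1.5000, 0.0000)
after link 2: o_2 = (4.9641, -0.5981, 0.0000)
after link 3: o_3 = (2.9641, -4.0622, -4.0000)

2.964 -4.062 -4.000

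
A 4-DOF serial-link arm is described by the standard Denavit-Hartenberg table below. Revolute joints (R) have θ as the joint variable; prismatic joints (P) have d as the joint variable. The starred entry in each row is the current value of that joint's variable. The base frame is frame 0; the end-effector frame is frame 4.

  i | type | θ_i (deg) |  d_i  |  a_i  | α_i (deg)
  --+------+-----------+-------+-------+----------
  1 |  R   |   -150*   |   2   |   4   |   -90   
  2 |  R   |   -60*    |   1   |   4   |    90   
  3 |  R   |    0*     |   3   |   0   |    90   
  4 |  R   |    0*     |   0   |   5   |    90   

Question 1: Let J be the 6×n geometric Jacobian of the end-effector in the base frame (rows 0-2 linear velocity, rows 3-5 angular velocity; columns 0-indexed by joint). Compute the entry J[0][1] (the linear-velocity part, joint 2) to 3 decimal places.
axis z_1 = (0.5000,-0.8660,0.0000); lever o_n−o_1 = (-1.1471,-1.8170,9.2942)
cross product → J_v[:, 1] = (-8.0490,-4.6471,-1.9019)
J_ω[:, 1] = z_1
entry J[0][1] = -8.0490

-8.049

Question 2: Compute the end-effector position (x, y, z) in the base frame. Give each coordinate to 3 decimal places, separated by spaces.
after link 1: o_1 = (-3.4641, -2.0000, 2.0000)
after link 2: o_2 = (-4.6962, -3.8660, 5.4641)
after link 3: o_3 = (-2.4462, -2.5670, 6.9641)
after link 4: o_4 = (-4.6112, -3.8170, 11.2942)

-4.611 -3.817 11.294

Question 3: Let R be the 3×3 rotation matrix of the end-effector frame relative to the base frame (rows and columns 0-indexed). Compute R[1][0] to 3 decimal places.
End-effector x-axis (col 0 of R) = (-0.4330,-0.2500,0.8660)
R[1][0] = -0.2500

-0.250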